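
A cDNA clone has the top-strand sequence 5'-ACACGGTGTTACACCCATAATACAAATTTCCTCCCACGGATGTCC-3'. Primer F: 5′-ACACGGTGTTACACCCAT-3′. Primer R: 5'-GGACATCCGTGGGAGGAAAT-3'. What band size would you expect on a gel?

45 bp

Forward primer ACACGGTGTTACACCCAT is found on the top strand at positions 1–18.
The reverse primer's reverse complement is ATTTCCTCCCACGGATGTCC, which matches the template at positions 26–45.
Amplicon spans positions 1–45: 45 bp.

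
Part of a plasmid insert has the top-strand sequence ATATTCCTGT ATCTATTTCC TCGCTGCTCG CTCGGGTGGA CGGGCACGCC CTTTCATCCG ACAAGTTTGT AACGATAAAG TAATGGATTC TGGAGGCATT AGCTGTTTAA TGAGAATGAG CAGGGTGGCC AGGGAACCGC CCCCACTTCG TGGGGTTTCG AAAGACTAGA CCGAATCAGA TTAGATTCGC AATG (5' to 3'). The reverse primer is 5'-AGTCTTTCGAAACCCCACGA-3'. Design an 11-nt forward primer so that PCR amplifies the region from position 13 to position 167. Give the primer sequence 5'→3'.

5'-CTATTTCCTCG-3'

The reverse primer's reverse complement TCGTGGGGTTTCGAAAGACT matches the template at positions 148–167; the product starts at position 13.
The forward primer is identical to the top strand over positions 13–23: CTATTTCCTCG.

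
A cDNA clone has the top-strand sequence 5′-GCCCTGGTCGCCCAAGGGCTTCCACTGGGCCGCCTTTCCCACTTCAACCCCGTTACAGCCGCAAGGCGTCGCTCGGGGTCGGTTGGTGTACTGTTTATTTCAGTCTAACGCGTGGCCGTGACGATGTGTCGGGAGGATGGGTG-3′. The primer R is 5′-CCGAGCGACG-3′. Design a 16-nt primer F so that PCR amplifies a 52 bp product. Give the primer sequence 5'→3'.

5'-CTGGGCCGCCTTTCCC-3'

The reverse primer's reverse complement CGTCGCTCGG matches the template at positions 67–76, so the product ends at position 76.
A 52 bp product then starts at position 76 − 52 + 1 = 25.
The forward primer is identical to the top strand there: CTGGGCCGCCTTTCCC.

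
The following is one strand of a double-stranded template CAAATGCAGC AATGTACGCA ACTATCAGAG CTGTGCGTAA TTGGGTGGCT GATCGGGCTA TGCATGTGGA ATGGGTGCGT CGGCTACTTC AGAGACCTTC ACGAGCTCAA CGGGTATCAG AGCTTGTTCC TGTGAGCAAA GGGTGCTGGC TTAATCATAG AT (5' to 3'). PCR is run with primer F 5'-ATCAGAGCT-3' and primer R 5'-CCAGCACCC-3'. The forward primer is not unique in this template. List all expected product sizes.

126 bp, 34 bp

The forward primer ATCAGAGCT matches the top strand at positions 24–32, 116–124.
The reverse primer's reverse complement is GGGTGCTGG, matching at positions 141–149.
Each forward site pairs with the reverse site to give a product ending at position 149: sizes 126, 34 bp.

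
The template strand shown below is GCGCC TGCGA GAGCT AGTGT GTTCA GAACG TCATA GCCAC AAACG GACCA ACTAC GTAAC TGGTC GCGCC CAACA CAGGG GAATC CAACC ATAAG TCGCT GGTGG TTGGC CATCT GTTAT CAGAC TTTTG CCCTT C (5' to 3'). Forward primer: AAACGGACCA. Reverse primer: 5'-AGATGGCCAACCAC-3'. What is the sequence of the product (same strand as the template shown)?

Forward primer AAACGGACCA is found on the top strand at positions 41–50.
The reverse primer's reverse complement is GTGGTTGGCCATCT, which matches the template at positions 102–115.
The product is the template from position 41 through 115 (75 bp).

5'-AAACGGACCAACTACGTAACTGGTCGCGCCCAACACAGGGGAATCCAACCATAAGTCGCTGGTGGTTGGCCATCT-3'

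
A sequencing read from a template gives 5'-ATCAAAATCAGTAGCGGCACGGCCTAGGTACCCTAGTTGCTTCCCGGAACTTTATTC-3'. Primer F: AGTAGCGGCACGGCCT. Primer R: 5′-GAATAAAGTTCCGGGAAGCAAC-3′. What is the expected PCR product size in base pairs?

48 bp

The forward primer matches the template at positions 10–25.
Reverse complement of the reverse primer: GTTGCTTCCCGGAACTTTATTC. This occurs on the top strand at positions 36–57.
The product runs from position 10 to position 57, so its length is 57 − 10 + 1 = 48 bp.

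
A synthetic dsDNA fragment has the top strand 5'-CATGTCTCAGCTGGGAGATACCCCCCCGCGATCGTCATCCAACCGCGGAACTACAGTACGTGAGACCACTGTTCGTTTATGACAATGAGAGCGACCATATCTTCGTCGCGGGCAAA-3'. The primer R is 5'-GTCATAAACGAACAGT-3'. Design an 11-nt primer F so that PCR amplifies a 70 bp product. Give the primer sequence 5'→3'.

5'-GGAGATACCCC-3'

The reverse primer's reverse complement ACTGTTCGTTTATGAC matches the template at positions 68–83, so the product ends at position 83.
A 70 bp product then starts at position 83 − 70 + 1 = 14.
The forward primer is identical to the top strand there: GGAGATACCCC.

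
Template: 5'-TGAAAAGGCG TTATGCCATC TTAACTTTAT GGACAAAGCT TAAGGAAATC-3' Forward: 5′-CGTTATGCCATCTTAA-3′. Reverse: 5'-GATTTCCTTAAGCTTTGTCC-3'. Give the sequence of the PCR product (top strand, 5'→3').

Scanning the template, CGTTATGCCATCTTAA occurs at positions 9–24; this primer anneals to the bottom strand there with its 3' end pointing downstream.
Taking the reverse complement of GATTTCCTTAAGCTTTGTCC gives GGACAAAGCTTAAGGAAATC, found at positions 31–50 on the template; the primer anneals here to the top strand with its 3' end pointing upstream.
The product is the template from position 9 through 50 (42 bp).

5'-CGTTATGCCATCTTAACTTTATGGACAAAGCTTAAGGAAATC-3'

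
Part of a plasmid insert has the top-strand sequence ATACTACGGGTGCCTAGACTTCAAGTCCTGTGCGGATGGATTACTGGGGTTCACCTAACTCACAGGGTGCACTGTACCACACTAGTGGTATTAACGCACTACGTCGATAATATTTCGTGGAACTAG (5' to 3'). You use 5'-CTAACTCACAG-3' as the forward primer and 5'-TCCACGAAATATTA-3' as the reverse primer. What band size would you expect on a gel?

The forward primer matches the template at positions 55–65.
Taking the reverse complement of TCCACGAAATATTA gives TAATATTTCGTGGA, found at positions 108–121 on the template; the primer anneals here to the top strand with its 3' end pointing upstream.
Amplicon spans positions 55–121: 67 bp.

67 bp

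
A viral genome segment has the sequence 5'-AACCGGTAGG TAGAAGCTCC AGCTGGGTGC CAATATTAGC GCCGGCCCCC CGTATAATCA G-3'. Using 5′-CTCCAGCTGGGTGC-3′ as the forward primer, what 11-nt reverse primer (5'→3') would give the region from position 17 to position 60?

5'-TGATTATACGG-3'

The product's 3' end on the top strand is position 60.
The reverse primer anneals to the top strand over positions 50–60, i.e. to CCGTATAATCA.
Its sequence written 5'→3' is the reverse complement: TGATTATACGG.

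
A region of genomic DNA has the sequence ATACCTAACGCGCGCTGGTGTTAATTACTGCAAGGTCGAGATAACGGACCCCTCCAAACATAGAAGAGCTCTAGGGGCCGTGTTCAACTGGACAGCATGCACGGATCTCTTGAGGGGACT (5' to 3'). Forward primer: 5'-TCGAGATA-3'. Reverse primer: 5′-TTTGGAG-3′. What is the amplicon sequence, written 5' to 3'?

The forward primer matches the template at positions 36–43.
Taking the reverse complement of TTTGGAG gives CTCCAAA, found at positions 52–58 on the template; the primer anneals here to the top strand with its 3' end pointing upstream.
The product is the template from position 36 through 58 (23 bp).

5'-TCGAGATAACGGACCCCTCCAAA-3'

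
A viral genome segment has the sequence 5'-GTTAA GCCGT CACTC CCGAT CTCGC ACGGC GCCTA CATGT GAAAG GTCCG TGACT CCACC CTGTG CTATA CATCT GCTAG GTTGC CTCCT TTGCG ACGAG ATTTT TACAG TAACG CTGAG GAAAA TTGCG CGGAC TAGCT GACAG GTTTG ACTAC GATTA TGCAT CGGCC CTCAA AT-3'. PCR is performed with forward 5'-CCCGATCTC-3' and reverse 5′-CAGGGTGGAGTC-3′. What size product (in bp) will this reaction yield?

49 bp

Scanning the template, CCCGATCTC occurs at positions 15–23; this primer anneals to the bottom strand there with its 3' end pointing downstream.
The reverse primer's reverse complement is GACTCCACCCTG, which matches the template at positions 52–63.
The product runs from position 15 to position 63, so its length is 63 − 15 + 1 = 49 bp.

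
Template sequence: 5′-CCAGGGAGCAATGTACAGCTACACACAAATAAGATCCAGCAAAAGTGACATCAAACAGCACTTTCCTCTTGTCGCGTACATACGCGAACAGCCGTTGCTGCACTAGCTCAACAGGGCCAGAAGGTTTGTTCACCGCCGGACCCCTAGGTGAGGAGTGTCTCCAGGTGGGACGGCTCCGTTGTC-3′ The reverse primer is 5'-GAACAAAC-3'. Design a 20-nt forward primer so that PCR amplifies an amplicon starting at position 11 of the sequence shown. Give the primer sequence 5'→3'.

The reverse primer's reverse complement GTTTGTTC matches the template at positions 124–131; the product starts at position 11.
The forward primer is identical to the top strand over positions 11–30: ATGTACAGCTACACACAAAT.

5'-ATGTACAGCTACACACAAAT-3'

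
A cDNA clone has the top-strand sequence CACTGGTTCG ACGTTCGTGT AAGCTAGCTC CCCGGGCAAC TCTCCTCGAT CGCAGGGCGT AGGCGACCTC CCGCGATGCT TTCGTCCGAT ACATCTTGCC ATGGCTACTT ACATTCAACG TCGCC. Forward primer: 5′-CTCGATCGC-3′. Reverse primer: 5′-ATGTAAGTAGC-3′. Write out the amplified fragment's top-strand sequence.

5'-CTCGATCGCAGGGCGTAGGCGACCTCCCGCGATGCTTTCGTCCGATACATCTTGCCATGGCTACTTACAT-3'

Forward primer CTCGATCGC is found on the top strand at positions 45–53.
Taking the reverse complement of ATGTAAGTAGC gives GCTACTTACAT, found at positions 104–114 on the template; the primer anneals here to the top strand with its 3' end pointing upstream.
The product is the template from position 45 through 114 (70 bp).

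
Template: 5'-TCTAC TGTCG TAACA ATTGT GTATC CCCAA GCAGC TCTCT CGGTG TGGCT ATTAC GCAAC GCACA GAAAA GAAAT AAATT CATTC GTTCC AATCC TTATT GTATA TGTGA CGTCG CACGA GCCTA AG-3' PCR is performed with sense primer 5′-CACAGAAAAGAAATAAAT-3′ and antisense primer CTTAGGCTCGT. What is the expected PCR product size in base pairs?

66 bp

Forward primer CACAGAAAAGAAATAAAT is found on the top strand at positions 62–79.
Taking the reverse complement of CTTAGGCTCGT gives ACGAGCCTAAG, found at positions 117–127 on the template; the primer anneals here to the top strand with its 3' end pointing upstream.
The product runs from position 62 to position 127, so its length is 127 − 62 + 1 = 66 bp.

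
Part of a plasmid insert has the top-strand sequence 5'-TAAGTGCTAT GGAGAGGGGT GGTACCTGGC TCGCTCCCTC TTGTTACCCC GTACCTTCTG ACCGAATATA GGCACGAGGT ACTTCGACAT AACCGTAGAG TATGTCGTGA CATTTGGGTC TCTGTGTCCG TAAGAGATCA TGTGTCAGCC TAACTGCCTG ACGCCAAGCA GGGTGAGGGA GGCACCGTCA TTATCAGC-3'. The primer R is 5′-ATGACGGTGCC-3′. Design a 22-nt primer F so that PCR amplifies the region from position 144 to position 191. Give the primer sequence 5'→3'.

5'-GTCAGCCTAACTGCCTGACGCC-3'

The reverse primer's reverse complement GGCACCGTCAT matches the template at positions 181–191; the product starts at position 144.
The forward primer is identical to the top strand over positions 144–165: GTCAGCCTAACTGCCTGACGCC.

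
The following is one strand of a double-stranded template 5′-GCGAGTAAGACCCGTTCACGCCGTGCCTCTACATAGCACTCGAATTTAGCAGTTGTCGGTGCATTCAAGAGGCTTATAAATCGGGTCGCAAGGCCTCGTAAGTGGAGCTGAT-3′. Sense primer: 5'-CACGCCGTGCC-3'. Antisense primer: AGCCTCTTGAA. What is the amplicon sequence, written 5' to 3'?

Scanning the template, CACGCCGTGCC occurs at positions 17–27; this primer anneals to the bottom strand there with its 3' end pointing downstream.
Taking the reverse complement of AGCCTCTTGAA gives TTCAAGAGGCT, found at positions 64–74 on the template; the primer anneals here to the top strand with its 3' end pointing upstream.
The product is the template from position 17 through 74 (58 bp).

5'-CACGCCGTGCCTCTACATAGCACTCGAATTTAGCAGTTGTCGGTGCATTCAAGAGGCT-3'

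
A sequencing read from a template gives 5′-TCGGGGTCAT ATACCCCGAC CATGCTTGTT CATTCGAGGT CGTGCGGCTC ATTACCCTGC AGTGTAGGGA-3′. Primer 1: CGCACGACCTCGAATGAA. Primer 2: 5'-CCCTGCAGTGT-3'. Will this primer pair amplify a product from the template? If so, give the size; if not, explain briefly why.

No product — the primers' 3' ends point away from each other.

Primer 1 (CGCACGACCTCGAATGAA) has reverse complement TTCATTCGAGGTCGTGCG, which matches the top strand at positions 29–46; primer 1 anneals to the top strand there with its 3' end pointing upstream toward position 29.
Primer 2 (CCCTGCAGTGT) matches the top strand directly at positions 55–65; it anneals to the bottom strand with its 3' end pointing downstream toward position 65.
The 3' ends diverge (primer 1 extends toward position 1, primer 2 toward position 70), so the primers never converge on a shared product.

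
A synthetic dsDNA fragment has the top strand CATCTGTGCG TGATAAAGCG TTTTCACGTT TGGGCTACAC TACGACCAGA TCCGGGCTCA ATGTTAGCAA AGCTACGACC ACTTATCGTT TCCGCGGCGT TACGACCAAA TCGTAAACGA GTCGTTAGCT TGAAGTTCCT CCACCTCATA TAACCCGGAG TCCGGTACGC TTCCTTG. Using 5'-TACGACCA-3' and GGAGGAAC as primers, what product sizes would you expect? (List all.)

The forward primer TACGACCA matches the top strand at positions 41–48, 74–81, 101–108.
The reverse primer's reverse complement is GTTCCTCC, matching at positions 135–142.
Each forward site pairs with the reverse site to give a product ending at position 142: sizes 102, 69, 42 bp.

102 bp, 69 bp, 42 bp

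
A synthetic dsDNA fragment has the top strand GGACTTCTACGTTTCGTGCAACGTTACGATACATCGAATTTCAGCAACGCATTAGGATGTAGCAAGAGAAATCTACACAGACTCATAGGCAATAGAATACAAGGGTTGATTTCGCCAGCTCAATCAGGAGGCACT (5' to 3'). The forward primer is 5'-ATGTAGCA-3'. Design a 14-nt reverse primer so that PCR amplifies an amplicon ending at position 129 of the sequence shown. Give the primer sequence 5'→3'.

The forward primer binds at positions 57–64; the product's 3' end on the top strand is position 129.
The reverse primer anneals to the top strand over positions 116–129, i.e. to CAGCTCAATCAGGA.
Its sequence written 5'→3' is the reverse complement: TCCTGATTGAGCTG.

5'-TCCTGATTGAGCTG-3'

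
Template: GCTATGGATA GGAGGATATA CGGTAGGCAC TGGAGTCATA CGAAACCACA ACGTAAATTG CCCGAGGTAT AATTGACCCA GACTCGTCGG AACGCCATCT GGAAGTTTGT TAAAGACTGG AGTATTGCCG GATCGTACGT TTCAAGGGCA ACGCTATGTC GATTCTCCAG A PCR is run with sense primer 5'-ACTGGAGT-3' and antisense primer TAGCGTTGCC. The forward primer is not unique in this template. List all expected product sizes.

The forward primer ACTGGAGT matches the top strand at positions 29–36, 116–123.
The reverse primer's reverse complement is GGCAACGCTA, matching at positions 147–156.
Each forward site pairs with the reverse site to give a product ending at position 156: sizes 128, 41 bp.

128 bp, 41 bp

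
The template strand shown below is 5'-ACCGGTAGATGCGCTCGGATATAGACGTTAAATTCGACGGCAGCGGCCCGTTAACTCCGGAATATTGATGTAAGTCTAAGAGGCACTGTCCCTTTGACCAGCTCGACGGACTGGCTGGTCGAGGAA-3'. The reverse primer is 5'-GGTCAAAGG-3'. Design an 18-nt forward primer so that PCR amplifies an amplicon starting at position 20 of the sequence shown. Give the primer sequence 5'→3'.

5'-TATAGACGTTAAATTCGA-3'

The reverse primer's reverse complement CCTTTGACC matches the template at positions 91–99; the product starts at position 20.
The forward primer is identical to the top strand over positions 20–37: TATAGACGTTAAATTCGA.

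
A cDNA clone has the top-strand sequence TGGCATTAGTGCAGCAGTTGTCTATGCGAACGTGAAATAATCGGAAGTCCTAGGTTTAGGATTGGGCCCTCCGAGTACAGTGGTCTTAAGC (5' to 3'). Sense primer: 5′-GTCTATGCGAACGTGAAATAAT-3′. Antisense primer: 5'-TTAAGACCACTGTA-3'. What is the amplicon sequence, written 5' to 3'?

The forward primer matches the template at positions 20–41.
Taking the reverse complement of TTAAGACCACTGTA gives TACAGTGGTCTTAA, found at positions 76–89 on the template; the primer anneals here to the top strand with its 3' end pointing upstream.
The product is the template from position 20 through 89 (70 bp).

5'-GTCTATGCGAACGTGAAATAATCGGAAGTCCTAGGTTTAGGATTGGGCCCTCCGAGTACAGTGGTCTTAA-3'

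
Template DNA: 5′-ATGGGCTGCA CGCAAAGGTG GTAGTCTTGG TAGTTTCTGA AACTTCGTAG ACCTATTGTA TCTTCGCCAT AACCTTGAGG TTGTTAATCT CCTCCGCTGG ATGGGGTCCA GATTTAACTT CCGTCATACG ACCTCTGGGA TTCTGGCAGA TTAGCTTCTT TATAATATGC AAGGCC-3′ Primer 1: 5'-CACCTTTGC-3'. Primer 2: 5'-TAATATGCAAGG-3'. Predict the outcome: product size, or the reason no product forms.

Primer 1 (CACCTTTGC) has reverse complement GCAAAGGTG, which matches the top strand at positions 12–20; primer 1 anneals to the top strand there with its 3' end pointing upstream toward position 12.
Primer 2 (TAATATGCAAGG) matches the top strand directly at positions 163–174; it anneals to the bottom strand with its 3' end pointing downstream toward position 174.
The 3' ends diverge (primer 1 extends toward position 1, primer 2 toward position 176), so the primers never converge on a shared product.

No product — the primers' 3' ends point away from each other.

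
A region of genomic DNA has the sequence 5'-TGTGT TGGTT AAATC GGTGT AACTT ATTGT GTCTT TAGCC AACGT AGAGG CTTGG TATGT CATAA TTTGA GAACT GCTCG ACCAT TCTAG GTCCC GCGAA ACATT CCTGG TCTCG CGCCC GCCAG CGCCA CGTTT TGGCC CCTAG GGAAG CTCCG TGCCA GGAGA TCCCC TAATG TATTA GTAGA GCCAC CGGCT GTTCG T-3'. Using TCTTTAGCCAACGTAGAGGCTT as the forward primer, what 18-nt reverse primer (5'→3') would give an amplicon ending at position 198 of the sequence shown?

The forward primer binds at positions 32–53; the product's 3' end on the top strand is position 198.
The reverse primer anneals to the top strand over positions 181–198, i.e. to GTAGAGCCACCGGCTGTT.
Its sequence written 5'→3' is the reverse complement: AACAGCCGGTGGCTCTAC.

5'-AACAGCCGGTGGCTCTAC-3'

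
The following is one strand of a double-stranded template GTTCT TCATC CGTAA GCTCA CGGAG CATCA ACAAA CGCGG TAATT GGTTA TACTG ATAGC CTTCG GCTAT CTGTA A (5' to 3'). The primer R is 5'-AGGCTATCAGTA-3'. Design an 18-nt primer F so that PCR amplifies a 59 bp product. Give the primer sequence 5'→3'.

The reverse primer's reverse complement TACTGATAGCCT matches the template at positions 51–62, so the product ends at position 62.
A 59 bp product then starts at position 62 − 59 + 1 = 4.
The forward primer is identical to the top strand there: CTTCATCCGTAAGCTCAC.

5'-CTTCATCCGTAAGCTCAC-3'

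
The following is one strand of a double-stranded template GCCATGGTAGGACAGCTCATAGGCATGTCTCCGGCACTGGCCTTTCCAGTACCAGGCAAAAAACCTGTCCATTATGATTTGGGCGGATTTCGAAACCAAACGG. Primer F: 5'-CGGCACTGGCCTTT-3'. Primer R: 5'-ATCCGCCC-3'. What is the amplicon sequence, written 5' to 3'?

Forward primer CGGCACTGGCCTTT is found on the top strand at positions 32–45.
Reverse complement of the reverse primer: GGGCGGAT. This occurs on the top strand at positions 81–88.
The product is the template from position 32 through 88 (57 bp).

5'-CGGCACTGGCCTTTCCAGTACCAGGCAAAAAACCTGTCCATTATGATTTGGGCGGAT-3'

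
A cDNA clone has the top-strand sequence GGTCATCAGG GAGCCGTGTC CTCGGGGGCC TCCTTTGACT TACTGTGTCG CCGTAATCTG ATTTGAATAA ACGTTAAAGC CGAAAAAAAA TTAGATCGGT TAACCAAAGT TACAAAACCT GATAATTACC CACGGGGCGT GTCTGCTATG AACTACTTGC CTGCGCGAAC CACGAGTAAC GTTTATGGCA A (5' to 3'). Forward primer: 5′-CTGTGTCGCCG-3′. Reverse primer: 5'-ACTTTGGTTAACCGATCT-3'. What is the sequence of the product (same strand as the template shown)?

5'-CTGTGTCGCCGTAATCTGATTTGAATAAACGTTAAAGCCGAAAAAAAATTAGATCGGTTAACCAAAGT-3'

Scanning the template, CTGTGTCGCCG occurs at positions 43–53; this primer anneals to the bottom strand there with its 3' end pointing downstream.
The reverse primer's reverse complement is AGATCGGTTAACCAAAGT, which matches the template at positions 93–110.
The product is the template from position 43 through 110 (68 bp).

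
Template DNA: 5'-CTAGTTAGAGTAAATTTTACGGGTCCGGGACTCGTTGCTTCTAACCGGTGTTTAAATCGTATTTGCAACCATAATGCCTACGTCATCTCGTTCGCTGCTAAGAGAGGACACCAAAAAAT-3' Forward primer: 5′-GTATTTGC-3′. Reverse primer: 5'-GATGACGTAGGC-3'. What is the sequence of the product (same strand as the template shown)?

Forward primer GTATTTGC is found on the top strand at positions 59–66.
Taking the reverse complement of GATGACGTAGGC gives GCCTACGTCATC, found at positions 76–87 on the template; the primer anneals here to the top strand with its 3' end pointing upstream.
The product is the template from position 59 through 87 (29 bp).

5'-GTATTTGCAACCATAATGCCTACGTCATC-3'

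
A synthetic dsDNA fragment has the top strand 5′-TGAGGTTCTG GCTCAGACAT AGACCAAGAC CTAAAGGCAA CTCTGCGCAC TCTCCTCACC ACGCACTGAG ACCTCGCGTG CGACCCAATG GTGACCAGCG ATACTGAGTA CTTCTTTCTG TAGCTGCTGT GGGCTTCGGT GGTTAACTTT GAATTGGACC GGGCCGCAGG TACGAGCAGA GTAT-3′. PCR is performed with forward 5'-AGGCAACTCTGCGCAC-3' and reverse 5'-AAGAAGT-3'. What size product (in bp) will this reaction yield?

Forward primer AGGCAACTCTGCGCAC is found on the top strand at positions 35–50.
Taking the reverse complement of AAGAAGT gives ACTTCTT, found at positions 110–116 on the template; the primer anneals here to the top strand with its 3' end pointing upstream.
Product length = (reverse-primer end) − (forward-primer start) + 1 = 116 − 35 + 1 = 82 bp.

82 bp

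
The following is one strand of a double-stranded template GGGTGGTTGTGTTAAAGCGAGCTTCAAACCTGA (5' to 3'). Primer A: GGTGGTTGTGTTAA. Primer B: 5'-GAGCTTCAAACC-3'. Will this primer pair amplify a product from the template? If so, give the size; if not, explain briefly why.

Primer A (GGTGGTTGTGTTAA) matches the top strand at positions 2–15 (3' end points downstream).
Primer B (GAGCTTCAAACC) also matches the top strand directly, at positions 19–30 — its reverse complement GGTTTGAAGCTC is not present.
Both primers anneal to the bottom strand with 3' ends pointing the same way, so neither can prime synthesis back toward the other.

No product — both primers anneal to the same strand and extend in the same direction.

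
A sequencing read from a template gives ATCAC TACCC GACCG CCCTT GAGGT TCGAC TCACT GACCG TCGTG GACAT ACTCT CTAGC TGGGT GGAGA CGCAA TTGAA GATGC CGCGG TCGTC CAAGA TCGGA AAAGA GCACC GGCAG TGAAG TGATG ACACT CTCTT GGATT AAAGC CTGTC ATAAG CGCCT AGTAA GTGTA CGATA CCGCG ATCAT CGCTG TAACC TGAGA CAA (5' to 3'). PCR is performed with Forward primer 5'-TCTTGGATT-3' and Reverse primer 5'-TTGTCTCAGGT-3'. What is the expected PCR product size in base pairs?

72 bp

Forward primer TCTTGGATT is found on the top strand at positions 137–145.
Taking the reverse complement of TTGTCTCAGGT gives ACCTGAGACAA, found at positions 198–208 on the template; the primer anneals here to the top strand with its 3' end pointing upstream.
Product length = (reverse-primer end) − (forward-primer start) + 1 = 208 − 137 + 1 = 72 bp.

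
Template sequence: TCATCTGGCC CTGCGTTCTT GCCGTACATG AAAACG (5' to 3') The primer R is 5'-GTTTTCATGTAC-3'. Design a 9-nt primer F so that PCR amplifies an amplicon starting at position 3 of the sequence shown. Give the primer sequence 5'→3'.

5'-ATCTGGCCC-3'

The reverse primer's reverse complement GTACATGAAAAC matches the template at positions 24–35; the product starts at position 3.
The forward primer is identical to the top strand over positions 3–11: ATCTGGCCC.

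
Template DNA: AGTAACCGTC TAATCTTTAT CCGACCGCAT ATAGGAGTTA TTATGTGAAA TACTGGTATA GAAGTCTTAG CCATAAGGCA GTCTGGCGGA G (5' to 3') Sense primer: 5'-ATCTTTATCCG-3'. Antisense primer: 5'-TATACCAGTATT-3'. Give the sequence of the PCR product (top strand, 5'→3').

5'-ATCTTTATCCGACCGCATATAGGAGTTATTATGTGAAATACTGGTATA-3'

Scanning the template, ATCTTTATCCG occurs at positions 13–23; this primer anneals to the bottom strand there with its 3' end pointing downstream.
Taking the reverse complement of TATACCAGTATT gives AATACTGGTATA, found at positions 49–60 on the template; the primer anneals here to the top strand with its 3' end pointing upstream.
The product is the template from position 13 through 60 (48 bp).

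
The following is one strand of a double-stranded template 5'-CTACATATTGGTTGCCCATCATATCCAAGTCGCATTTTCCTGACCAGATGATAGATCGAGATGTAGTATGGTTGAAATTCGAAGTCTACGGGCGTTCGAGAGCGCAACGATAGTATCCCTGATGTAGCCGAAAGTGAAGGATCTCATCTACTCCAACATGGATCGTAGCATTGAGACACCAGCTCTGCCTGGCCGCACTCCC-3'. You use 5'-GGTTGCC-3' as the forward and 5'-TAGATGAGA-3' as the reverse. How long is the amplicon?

141 bp

Scanning the template, GGTTGCC occurs at positions 10–16; this primer anneals to the bottom strand there with its 3' end pointing downstream.
Taking the reverse complement of TAGATGAGA gives TCTCATCTA, found at positions 142–150 on the template; the primer anneals here to the top strand with its 3' end pointing upstream.
Product length = (reverse-primer end) − (forward-primer start) + 1 = 150 − 10 + 1 = 141 bp.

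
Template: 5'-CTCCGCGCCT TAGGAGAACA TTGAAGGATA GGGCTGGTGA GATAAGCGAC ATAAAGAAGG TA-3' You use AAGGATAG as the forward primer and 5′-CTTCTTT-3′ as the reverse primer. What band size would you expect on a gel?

36 bp

Scanning the template, AAGGATAG occurs at positions 24–31; this primer anneals to the bottom strand there with its 3' end pointing downstream.
The reverse primer's reverse complement is AAAGAAG, which matches the template at positions 53–59.
The product runs from position 24 to position 59, so its length is 59 − 24 + 1 = 36 bp.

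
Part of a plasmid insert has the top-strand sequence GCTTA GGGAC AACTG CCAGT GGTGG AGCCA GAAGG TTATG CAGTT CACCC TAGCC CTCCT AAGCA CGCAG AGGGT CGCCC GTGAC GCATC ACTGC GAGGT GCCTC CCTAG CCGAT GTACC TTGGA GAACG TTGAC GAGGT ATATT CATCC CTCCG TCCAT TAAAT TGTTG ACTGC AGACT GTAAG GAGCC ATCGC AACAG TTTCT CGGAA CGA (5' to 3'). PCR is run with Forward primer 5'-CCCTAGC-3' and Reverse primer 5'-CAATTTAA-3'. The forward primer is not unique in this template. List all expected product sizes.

The forward primer CCCTAGC matches the top strand at positions 48–54, 105–111.
The reverse primer's reverse complement is TTAAATTG, matching at positions 160–167.
Each forward site pairs with the reverse site to give a product ending at position 167: sizes 120, 63 bp.

120 bp, 63 bp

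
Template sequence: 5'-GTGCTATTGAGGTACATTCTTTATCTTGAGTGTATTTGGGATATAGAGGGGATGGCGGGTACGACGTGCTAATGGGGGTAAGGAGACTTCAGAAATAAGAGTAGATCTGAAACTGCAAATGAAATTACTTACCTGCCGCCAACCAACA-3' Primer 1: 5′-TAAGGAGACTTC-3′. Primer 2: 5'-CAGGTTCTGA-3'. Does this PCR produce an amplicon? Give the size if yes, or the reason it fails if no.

No product — primer 2 has no binding site in the template.

Primer 2 (CAGGTTCTGA) does not match the top strand, and its reverse complement TCAGAACCTG does not match either.
With no annealing site for primer 2, no amplification occurs.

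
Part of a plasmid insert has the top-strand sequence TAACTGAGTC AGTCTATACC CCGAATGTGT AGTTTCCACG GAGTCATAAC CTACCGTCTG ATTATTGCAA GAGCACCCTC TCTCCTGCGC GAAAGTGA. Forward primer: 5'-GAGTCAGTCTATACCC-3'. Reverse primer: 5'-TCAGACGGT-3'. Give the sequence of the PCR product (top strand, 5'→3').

Scanning the template, GAGTCAGTCTATACCC occurs at positions 6–21; this primer anneals to the bottom strand there with its 3' end pointing downstream.
Taking the reverse complement of TCAGACGGT gives ACCGTCTGA, found at positions 53–61 on the template; the primer anneals here to the top strand with its 3' end pointing upstream.
The product is the template from position 6 through 61 (56 bp).

5'-GAGTCAGTCTATACCCCGAATGTGTAGTTTCCACGGAGTCATAACCTACCGTCTGA-3'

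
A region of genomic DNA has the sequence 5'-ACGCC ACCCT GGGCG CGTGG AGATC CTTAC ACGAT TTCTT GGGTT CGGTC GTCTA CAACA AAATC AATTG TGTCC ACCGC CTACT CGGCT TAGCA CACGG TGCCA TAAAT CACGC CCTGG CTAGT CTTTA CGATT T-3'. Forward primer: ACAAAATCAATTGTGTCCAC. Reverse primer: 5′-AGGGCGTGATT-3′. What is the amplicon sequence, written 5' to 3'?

5'-ACAAAATCAATTGTGTCCACCGCCTACTCGGCTTAGCACACGGTGCCATAAATCACGCCCT-3'

The forward primer matches the template at positions 58–77.
Reverse complement of the reverse primer: AATCACGCCCT. This occurs on the top strand at positions 108–118.
The product is the template from position 58 through 118 (61 bp).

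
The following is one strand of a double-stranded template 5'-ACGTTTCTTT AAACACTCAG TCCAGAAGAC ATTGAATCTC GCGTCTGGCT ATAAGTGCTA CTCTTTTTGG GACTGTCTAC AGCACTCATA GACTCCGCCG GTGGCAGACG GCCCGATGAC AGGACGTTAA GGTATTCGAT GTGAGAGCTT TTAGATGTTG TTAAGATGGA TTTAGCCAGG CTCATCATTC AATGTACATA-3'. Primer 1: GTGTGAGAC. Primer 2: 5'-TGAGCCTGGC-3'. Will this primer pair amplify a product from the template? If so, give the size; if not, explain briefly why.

No product — primer 1 has no binding site in the template.

Primer 1 (GTGTGAGAC) does not match the top strand, and its reverse complement GTCTCACAC does not match either.
With no annealing site for primer 1, no amplification occurs.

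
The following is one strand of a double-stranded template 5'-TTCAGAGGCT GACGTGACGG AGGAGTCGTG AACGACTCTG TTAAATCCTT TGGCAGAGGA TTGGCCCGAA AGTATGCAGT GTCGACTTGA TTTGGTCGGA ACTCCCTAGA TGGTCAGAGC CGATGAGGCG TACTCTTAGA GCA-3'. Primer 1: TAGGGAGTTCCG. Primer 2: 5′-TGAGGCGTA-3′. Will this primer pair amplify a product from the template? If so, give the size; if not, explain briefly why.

Primer 1 (TAGGGAGTTCCG) has reverse complement CGGAACTCCCTA, which matches the top strand at positions 97–108; primer 1 anneals to the top strand there with its 3' end pointing upstream toward position 97.
Primer 2 (TGAGGCGTA) matches the top strand directly at positions 124–132; it anneals to the bottom strand with its 3' end pointing downstream toward position 132.
The 3' ends diverge (primer 1 extends toward position 1, primer 2 toward position 143), so the primers never converge on a shared product.

No product — the primers' 3' ends point away from each other.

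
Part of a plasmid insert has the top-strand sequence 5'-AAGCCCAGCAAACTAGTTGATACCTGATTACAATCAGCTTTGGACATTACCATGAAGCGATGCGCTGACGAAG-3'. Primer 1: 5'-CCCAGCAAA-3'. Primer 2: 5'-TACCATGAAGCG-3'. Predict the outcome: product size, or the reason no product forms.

No product — both primers anneal to the same strand and extend in the same direction.

Primer 1 (CCCAGCAAA) matches the top strand at positions 4–12 (3' end points downstream).
Primer 2 (TACCATGAAGCG) also matches the top strand directly, at positions 48–59 — its reverse complement CGCTTCATGGTA is not present.
Both primers anneal to the bottom strand with 3' ends pointing the same way, so neither can prime synthesis back toward the other.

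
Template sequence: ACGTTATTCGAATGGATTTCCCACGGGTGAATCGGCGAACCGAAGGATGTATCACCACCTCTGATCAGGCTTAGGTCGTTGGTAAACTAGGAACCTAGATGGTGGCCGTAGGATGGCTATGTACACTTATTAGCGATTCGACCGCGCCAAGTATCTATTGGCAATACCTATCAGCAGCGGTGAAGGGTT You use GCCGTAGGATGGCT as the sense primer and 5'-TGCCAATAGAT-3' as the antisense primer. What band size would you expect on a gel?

Forward primer GCCGTAGGATGGCT is found on the top strand at positions 105–118.
The reverse primer's reverse complement is ATCTATTGGCA, which matches the template at positions 153–163.
Amplicon spans positions 105–163: 59 bp.

59 bp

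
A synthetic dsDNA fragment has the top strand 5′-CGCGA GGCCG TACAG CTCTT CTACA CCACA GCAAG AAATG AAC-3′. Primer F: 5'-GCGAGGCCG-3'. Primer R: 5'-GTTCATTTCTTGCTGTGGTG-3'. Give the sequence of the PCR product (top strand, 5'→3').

5'-GCGAGGCCGTACAGCTCTTCTACACCACAGCAAGAAATGAAC-3'

Forward primer GCGAGGCCG is found on the top strand at positions 2–10.
Taking the reverse complement of GTTCATTTCTTGCTGTGGTG gives CACCACAGCAAGAAATGAAC, found at positions 24–43 on the template; the primer anneals here to the top strand with its 3' end pointing upstream.
The product is the template from position 2 through 43 (42 bp).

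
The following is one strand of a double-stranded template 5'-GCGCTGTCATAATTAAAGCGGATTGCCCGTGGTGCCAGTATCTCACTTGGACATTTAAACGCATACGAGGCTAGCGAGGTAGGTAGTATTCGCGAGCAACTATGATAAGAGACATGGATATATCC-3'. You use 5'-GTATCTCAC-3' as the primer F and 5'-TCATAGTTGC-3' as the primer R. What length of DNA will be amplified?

Forward primer GTATCTCAC is found on the top strand at positions 38–46.
Taking the reverse complement of TCATAGTTGC gives GCAACTATGA, found at positions 96–105 on the template; the primer anneals here to the top strand with its 3' end pointing upstream.
Amplicon spans positions 38–105: 68 bp.

68 bp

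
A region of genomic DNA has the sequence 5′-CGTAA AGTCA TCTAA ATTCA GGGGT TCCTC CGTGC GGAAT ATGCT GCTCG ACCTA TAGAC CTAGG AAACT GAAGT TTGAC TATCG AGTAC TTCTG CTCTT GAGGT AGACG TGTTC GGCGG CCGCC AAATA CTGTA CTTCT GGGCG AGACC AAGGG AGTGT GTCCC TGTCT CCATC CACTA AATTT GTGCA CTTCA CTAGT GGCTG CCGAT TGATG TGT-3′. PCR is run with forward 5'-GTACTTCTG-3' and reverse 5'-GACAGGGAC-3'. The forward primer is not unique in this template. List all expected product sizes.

The forward primer GTACTTCTG matches the top strand at positions 87–95, 133–141.
The reverse primer's reverse complement is GTCCCTGTC, matching at positions 161–169.
Each forward site pairs with the reverse site to give a product ending at position 169: sizes 83, 37 bp.

83 bp, 37 bp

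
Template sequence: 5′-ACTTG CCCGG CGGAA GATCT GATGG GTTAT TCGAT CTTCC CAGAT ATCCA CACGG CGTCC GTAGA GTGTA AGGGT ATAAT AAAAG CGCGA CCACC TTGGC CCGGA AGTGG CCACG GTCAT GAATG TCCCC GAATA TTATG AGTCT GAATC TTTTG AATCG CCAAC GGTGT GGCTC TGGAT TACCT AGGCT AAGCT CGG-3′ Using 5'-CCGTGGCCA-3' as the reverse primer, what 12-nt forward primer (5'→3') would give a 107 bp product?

The reverse primer's reverse complement TGGCCACGG matches the template at positions 108–116, so the product ends at position 116.
A 107 bp product then starts at position 116 − 107 + 1 = 10.
The forward primer is identical to the top strand there: GCGGAAGATCTG.

5'-GCGGAAGATCTG-3'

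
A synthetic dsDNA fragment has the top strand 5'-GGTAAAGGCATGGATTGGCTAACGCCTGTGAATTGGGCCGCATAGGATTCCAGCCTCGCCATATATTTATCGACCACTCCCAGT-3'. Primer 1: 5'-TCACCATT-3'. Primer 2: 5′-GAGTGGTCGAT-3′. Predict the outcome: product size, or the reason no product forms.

No product — primer 1 has no binding site in the template.

Primer 1 (TCACCATT) does not match the top strand, and its reverse complement AATGGTGA does not match either.
With no annealing site for primer 1, no amplification occurs.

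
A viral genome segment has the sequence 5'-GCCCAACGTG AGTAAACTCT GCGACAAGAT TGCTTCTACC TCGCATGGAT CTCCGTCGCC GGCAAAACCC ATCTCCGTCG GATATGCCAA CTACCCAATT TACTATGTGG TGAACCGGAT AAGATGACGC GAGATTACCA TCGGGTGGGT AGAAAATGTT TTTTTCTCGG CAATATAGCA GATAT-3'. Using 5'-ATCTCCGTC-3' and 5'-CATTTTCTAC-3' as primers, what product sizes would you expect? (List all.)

110 bp, 88 bp

The forward primer ATCTCCGTC matches the top strand at positions 49–57, 71–79.
The reverse primer's reverse complement is GTAGAAAATG, matching at positions 149–158.
Each forward site pairs with the reverse site to give a product ending at position 158: sizes 110, 88 bp.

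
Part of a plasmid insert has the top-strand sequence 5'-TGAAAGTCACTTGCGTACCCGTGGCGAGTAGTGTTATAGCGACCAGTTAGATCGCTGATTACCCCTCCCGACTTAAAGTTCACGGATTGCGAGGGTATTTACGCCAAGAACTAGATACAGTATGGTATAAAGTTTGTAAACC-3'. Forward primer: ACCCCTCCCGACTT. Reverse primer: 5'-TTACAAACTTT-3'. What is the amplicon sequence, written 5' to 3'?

5'-ACCCCTCCCGACTTAAAGTTCACGGATTGCGAGGGTATTTACGCCAAGAACTAGATACAGTATGGTATAAAGTTTGTAA-3'

Forward primer ACCCCTCCCGACTT is found on the top strand at positions 61–74.
Taking the reverse complement of TTACAAACTTT gives AAAGTTTGTAA, found at positions 129–139 on the template; the primer anneals here to the top strand with its 3' end pointing upstream.
The product is the template from position 61 through 139 (79 bp).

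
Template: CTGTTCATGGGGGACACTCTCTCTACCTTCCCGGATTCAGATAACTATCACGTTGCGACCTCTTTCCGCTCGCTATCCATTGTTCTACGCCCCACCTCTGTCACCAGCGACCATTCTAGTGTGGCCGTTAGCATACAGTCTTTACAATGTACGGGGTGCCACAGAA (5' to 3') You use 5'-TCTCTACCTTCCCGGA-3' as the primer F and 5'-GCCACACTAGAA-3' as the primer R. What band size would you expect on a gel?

Forward primer TCTCTACCTTCCCGGA is found on the top strand at positions 20–35.
Taking the reverse complement of GCCACACTAGAA gives TTCTAGTGTGGC, found at positions 114–125 on the template; the primer anneals here to the top strand with its 3' end pointing upstream.
Product length = (reverse-primer end) − (forward-primer start) + 1 = 125 − 20 + 1 = 106 bp.

106 bp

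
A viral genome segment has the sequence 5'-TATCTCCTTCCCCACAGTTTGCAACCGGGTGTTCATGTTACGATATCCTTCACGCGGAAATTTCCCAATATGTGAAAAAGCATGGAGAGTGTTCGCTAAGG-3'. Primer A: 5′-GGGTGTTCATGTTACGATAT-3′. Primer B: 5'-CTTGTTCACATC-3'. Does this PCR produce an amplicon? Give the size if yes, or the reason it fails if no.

Primer B (CTTGTTCACATC) does not match the top strand, and its reverse complement GATGTGAACAAG does not match either.
With no annealing site for primer B, no amplification occurs.

No product — primer B has no binding site in the template.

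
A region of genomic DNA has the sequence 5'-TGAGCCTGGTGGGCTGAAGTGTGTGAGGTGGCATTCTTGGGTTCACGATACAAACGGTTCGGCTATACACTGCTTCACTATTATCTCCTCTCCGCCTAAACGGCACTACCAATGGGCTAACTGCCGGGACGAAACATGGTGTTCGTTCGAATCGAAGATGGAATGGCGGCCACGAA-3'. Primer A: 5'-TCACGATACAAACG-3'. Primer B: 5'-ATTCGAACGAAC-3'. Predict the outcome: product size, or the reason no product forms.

Primer A (TCACGATACAAACG) matches the top strand at positions 43–56; it acts as a forward primer.
Primer B's reverse complement is GTTCGTTCGAAT, matching the top strand at positions 141–152; it acts as a reverse primer.
The 3' ends face each other across positions 43–152, giving a 110 bp product.

Yes — a 110 bp product.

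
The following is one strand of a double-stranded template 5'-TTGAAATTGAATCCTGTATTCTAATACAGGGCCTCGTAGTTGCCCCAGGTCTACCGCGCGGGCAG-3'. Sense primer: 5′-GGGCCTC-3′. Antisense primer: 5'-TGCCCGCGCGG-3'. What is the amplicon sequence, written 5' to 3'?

Scanning the template, GGGCCTC occurs at positions 29–35; this primer anneals to the bottom strand there with its 3' end pointing downstream.
The reverse primer's reverse complement is CCGCGCGGGCA, which matches the template at positions 54–64.
The product is the template from position 29 through 64 (36 bp).

5'-GGGCCTCGTAGTTGCCCCAGGTCTACCGCGCGGGCA-3'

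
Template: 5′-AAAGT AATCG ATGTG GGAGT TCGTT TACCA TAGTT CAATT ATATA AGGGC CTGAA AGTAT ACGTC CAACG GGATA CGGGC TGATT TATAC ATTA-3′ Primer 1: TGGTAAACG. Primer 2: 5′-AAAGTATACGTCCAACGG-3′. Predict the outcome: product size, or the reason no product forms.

No product — the primers' 3' ends point away from each other.

Primer 1 (TGGTAAACG) has reverse complement CGTTTACCA, which matches the top strand at positions 22–30; primer 1 anneals to the top strand there with its 3' end pointing upstream toward position 22.
Primer 2 (AAAGTATACGTCCAACGG) matches the top strand directly at positions 54–71; it anneals to the bottom strand with its 3' end pointing downstream toward position 71.
The 3' ends diverge (primer 1 extends toward position 1, primer 2 toward position 94), so the primers never converge on a shared product.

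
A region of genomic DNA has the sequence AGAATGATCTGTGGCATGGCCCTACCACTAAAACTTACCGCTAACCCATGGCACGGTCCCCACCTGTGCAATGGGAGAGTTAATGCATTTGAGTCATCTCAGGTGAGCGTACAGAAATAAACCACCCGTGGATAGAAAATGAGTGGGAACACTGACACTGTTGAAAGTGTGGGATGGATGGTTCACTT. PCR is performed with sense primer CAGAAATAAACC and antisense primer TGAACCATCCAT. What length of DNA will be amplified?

74 bp

Forward primer CAGAAATAAACC is found on the top strand at positions 112–123.
Taking the reverse complement of TGAACCATCCAT gives ATGGATGGTTCA, found at positions 174–185 on the template; the primer anneals here to the top strand with its 3' end pointing upstream.
Amplicon spans positions 112–185: 74 bp.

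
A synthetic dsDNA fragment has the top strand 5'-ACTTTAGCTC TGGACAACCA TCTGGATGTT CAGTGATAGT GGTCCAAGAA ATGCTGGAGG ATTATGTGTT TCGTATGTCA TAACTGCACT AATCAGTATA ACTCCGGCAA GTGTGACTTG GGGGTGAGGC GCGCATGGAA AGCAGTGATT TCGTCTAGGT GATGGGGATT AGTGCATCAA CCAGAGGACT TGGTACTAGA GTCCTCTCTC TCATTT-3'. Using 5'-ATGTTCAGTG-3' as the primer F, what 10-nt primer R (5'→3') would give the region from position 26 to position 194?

The product's 3' end on the top strand is position 194.
The reverse primer anneals to the top strand over positions 185–194, i.e. to AGGACTTGGT.
Its sequence written 5'→3' is the reverse complement: ACCAAGTCCT.

5'-ACCAAGTCCT-3'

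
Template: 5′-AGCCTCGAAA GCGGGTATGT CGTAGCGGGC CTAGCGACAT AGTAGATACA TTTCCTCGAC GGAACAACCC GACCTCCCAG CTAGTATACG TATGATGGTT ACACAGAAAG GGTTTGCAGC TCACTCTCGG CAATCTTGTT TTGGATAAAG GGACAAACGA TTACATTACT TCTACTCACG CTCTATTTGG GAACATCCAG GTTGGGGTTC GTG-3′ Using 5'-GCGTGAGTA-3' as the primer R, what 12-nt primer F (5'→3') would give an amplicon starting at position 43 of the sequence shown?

The reverse primer's reverse complement TACTCACGC matches the template at positions 173–181; the product starts at position 43.
The forward primer is identical to the top strand over positions 43–54: TAGATACATTTC.

5'-TAGATACATTTC-3'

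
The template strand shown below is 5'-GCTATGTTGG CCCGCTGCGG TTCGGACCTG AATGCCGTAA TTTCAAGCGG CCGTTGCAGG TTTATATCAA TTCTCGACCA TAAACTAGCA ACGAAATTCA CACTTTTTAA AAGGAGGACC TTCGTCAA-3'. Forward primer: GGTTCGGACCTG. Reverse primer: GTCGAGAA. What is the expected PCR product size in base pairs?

60 bp

Forward primer GGTTCGGACCTG is found on the top strand at positions 19–30.
Reverse complement of the reverse primer: TTCTCGAC. This occurs on the top strand at positions 71–78.
The product runs from position 19 to position 78, so its length is 78 − 19 + 1 = 60 bp.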